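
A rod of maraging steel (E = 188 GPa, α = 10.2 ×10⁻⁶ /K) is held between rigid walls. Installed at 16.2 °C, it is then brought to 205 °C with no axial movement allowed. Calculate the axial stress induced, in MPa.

ΔT = 188.8 K. Constrained thermal stress σ = E·α·ΔT = 188.0×10³ MPa × 10.2×10⁻⁶ × 188.8 = 362 MPa (compressive).

362 MPa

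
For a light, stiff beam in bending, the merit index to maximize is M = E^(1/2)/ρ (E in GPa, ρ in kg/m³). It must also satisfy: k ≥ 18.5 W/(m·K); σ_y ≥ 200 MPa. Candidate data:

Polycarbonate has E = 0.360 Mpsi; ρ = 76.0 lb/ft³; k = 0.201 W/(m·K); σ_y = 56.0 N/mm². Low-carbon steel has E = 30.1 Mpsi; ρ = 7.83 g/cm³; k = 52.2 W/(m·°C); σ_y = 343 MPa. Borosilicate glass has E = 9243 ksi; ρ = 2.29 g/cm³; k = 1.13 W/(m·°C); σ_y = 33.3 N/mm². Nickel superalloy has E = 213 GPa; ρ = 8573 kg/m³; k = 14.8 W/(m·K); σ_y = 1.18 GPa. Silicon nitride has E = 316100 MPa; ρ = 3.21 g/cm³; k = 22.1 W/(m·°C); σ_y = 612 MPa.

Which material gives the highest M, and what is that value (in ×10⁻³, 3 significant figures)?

silicon nitride, M = 5.54×10⁻³

Screen on constraints: k ≥ 18.5 W/(m·K); σ_y ≥ 200 MPa. Survivors: low-carbon steel, silicon nitride.
In SI units:
  low-carbon steel: E = 207.5 GPa, ρ = 7830 kg/m³
  silicon nitride: E = 316.1 GPa, ρ = 3210 kg/m³
  silicon nitride: M = 5.54×10⁻³
  low-carbon steel: M = 1.84×10⁻³
Silicon nitride ranks first.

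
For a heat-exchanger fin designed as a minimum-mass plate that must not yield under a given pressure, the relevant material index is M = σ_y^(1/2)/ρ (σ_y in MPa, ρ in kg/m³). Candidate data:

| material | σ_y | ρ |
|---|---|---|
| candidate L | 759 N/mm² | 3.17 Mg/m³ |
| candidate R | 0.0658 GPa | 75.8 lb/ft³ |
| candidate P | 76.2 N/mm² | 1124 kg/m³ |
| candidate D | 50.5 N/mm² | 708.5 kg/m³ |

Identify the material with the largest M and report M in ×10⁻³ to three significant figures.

candidate D, M = 10.0×10⁻³

In SI units:
  candidate L: σ_y = 759.0 MPa, ρ = 3170 kg/m³
  candidate R: σ_y = 65.80 MPa, ρ = 1214 kg/m³
  candidate P: σ_y = 76.20 MPa, ρ = 1124 kg/m³
  candidate D: σ_y = 50.50 MPa, ρ = 708.5 kg/m³
  candidate D: M = 10.0×10⁻³
  candidate L: M = 8.69×10⁻³
  candidate P: M = 7.77×10⁻³
  candidate R: M = 6.68×10⁻³
Candidate D has the largest M.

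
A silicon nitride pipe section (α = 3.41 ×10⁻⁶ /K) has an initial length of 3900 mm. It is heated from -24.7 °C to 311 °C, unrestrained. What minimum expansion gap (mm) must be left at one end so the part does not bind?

ΔT = 311 − (-24.7) = 335.7 K.
ΔL = α·L₀·ΔT = 3.41×10⁻⁶ × 3900 mm × 335.7 K = 4.46 mm.

4.46 mm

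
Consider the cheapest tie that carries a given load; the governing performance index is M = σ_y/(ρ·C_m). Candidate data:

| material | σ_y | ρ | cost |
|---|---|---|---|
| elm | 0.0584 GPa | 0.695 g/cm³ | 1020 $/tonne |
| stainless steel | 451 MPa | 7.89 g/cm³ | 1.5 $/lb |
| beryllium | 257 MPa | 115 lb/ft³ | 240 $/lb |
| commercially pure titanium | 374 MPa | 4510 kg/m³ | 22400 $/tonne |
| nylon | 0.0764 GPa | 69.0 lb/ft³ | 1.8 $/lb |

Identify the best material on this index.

In SI units:
  elm: σ_y = 58.40 MPa, ρ = 695.0 kg/m³, cost = 1.020 $/kg
  stainless steel: σ_y = 451.0 MPa, ρ = 7890 kg/m³, cost = 3.307 $/kg
  beryllium: σ_y = 257.0 MPa, ρ = 1842 kg/m³, cost = 529.1 $/kg
  commercially pure titanium: σ_y = 374.0 MPa, ρ = 4510 kg/m³, cost = 22.40 $/kg
  nylon: σ_y = 76.40 MPa, ρ = 1105 kg/m³, cost = 3.968 $/kg
  elm: M = 82.4 kN·m per $
  nylon: M = 17.4 kN·m per $
  stainless steel: M = 17.3 kN·m per $
  commercially pure titanium: M = 3.70 kN·m per $
  beryllium: M = 0.264 kN·m per $
Highest index: elm.

elm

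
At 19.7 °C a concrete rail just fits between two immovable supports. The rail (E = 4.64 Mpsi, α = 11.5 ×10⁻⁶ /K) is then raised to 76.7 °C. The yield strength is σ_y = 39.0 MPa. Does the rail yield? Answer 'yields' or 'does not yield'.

E = 4.64 Mpsi = 31.99 GPa.
ΔT = 57.00 K. Constrained thermal stress σ = E·α·ΔT = 31.99×10³ MPa × 11.5×10⁻⁶ × 57.00 = 21.0 MPa (compressive).
Compare to σ_y = 39.0 MPa: σ < σ_y, so it does not yield.

does not yield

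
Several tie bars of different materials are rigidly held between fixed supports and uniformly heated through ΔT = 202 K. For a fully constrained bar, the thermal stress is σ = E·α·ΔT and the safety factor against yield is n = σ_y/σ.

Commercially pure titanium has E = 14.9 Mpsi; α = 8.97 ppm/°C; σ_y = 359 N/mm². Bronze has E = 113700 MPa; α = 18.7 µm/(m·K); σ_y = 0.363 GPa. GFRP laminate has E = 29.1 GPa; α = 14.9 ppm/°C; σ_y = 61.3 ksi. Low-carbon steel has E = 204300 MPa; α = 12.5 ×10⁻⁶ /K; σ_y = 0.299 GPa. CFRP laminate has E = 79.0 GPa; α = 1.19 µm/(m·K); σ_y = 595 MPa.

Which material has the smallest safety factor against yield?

Converting E to GPa, α to ×10⁻⁶/K, σ_y to MPa, then σ and n for each:
  commercially pure titanium: E = 102.7, α = 8.97, σ_y = 359.0 → σ = 186 MPa, n = 1.93
  bronze: E = 113.7, α = 18.7, σ_y = 363.0 → σ = 429 MPa, n = 0.845
  GFRP laminate: E = 29.10, α = 14.9, σ_y = 422.6 → σ = 87.6 MPa, n = 4.83
  low-carbon steel: E = 204.3, α = 12.5, σ_y = 299.0 → σ = 516 MPa, n = 0.580
  CFRP laminate: E = 79.00, α = 1.19, σ_y = 595.0 → σ = 19.0 MPa, n = 31.3
Smallest n: low-carbon steel with n = 0.580.

low-carbon steel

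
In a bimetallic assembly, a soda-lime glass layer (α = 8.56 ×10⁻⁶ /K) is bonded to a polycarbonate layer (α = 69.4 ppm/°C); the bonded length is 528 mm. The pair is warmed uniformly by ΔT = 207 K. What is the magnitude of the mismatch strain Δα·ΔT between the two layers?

Δα = |8.56 − 69.4|×10⁻⁶/K = 60.8×10⁻⁶/K.
Mismatch strain = Δα·ΔT = 60.8×10⁻⁶ × 207.0 = 0.0126.

0.0126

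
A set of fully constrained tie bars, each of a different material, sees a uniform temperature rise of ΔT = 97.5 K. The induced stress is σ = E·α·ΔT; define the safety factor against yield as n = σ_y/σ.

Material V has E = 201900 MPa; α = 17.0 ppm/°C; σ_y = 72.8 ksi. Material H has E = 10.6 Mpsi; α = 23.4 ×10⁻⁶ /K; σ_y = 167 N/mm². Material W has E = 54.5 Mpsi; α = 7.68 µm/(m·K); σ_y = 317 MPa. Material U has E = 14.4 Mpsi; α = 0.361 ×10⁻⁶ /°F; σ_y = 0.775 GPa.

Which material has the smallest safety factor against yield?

With everything in SI (GPa, ×10⁻⁶/K, MPa):
  material V: E = 201.9, α = 17.0, σ_y = 501.9 → σ = 335 MPa, n = 1.50
  material H: E = 73.08, α = 23.4, σ_y = 167.0 → σ = 167 MPa, n = 1.00
  material W: E = 375.8, α = 7.68, σ_y = 317.0 → σ = 281 MPa, n = 1.13
  material U: E = 99.28, α = 0.650, σ_y = 775.0 → σ = 6.29 MPa, n = 123
The minimum is material H at n = 1.00.

material H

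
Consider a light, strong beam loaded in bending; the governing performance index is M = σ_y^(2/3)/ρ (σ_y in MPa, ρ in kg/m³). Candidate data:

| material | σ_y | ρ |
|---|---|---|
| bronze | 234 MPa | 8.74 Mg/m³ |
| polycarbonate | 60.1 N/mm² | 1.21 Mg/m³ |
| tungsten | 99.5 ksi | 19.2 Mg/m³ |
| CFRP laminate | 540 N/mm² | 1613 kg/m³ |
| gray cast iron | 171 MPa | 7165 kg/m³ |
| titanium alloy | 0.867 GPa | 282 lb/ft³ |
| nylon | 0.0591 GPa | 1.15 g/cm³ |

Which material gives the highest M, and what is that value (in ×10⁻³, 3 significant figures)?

After converting to SI:
  bronze: σ_y = 234.0 MPa, ρ = 8740 kg/m³
  polycarbonate: σ_y = 60.10 MPa, ρ = 1210 kg/m³
  tungsten: σ_y = 686.0 MPa, ρ = 19200 kg/m³
  CFRP laminate: σ_y = 540.0 MPa, ρ = 1613 kg/m³
  gray cast iron: σ_y = 171.0 MPa, ρ = 7165 kg/m³
  titanium alloy: σ_y = 867.0 MPa, ρ = 4517 kg/m³
  nylon: σ_y = 59.10 MPa, ρ = 1150 kg/m³
  CFRP laminate: M = 41.1×10⁻³
  titanium alloy: M = 20.1×10⁻³
  nylon: M = 13.2×10⁻³
  polycarbonate: M = 12.7×10⁻³
  bronze: M = 4.34×10⁻³
  gray cast iron: M = 4.30×10⁻³
  tungsten: M = 4.05×10⁻³
The maximum is for CFRP laminate.

CFRP laminate, M = 41.1×10⁻³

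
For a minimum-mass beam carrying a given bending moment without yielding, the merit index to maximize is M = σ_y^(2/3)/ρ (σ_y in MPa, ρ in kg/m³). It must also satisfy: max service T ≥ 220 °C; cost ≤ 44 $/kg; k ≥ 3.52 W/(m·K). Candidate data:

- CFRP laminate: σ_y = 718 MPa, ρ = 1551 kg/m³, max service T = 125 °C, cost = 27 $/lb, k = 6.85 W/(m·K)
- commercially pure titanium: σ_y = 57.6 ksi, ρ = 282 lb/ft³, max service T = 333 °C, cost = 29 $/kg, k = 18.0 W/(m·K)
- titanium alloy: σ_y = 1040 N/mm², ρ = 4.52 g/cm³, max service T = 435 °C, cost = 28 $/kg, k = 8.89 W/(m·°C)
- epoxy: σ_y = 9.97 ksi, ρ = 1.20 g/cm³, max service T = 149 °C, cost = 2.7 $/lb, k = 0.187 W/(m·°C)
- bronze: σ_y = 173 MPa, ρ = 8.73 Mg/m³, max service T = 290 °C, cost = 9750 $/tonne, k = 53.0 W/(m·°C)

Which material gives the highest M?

titanium alloy

Screen on constraints: max service T ≥ 220 °C; cost ≤ 44 $/kg; k ≥ 3.52 W/(m·K). Survivors: commercially pure titanium, titanium alloy, bronze.
After converting to SI:
  commercially pure titanium: σ_y = 397.1 MPa, ρ = 4517 kg/m³
  titanium alloy: σ_y = 1040 MPa, ρ = 4520 kg/m³
  bronze: σ_y = 173.0 MPa, ρ = 8730 kg/m³
  titanium alloy: M = 22.7×10⁻³
  commercially pure titanium: M = 12.0×10⁻³
  bronze: M = 3.56×10⁻³
Highest index: titanium alloy.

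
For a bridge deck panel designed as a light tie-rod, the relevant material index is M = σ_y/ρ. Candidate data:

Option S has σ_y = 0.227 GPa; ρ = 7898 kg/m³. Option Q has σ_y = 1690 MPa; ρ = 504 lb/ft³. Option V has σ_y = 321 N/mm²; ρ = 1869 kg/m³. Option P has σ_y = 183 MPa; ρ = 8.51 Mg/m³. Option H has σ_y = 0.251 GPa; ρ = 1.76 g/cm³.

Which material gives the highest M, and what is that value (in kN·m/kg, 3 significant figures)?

Normalizing units and computing the index:
  option S: σ_y = 227.0 MPa, ρ = 7898 kg/m³
  option Q: σ_y = 1690 MPa, ρ = 8073 kg/m³
  option V: σ_y = 321.0 MPa, ρ = 1869 kg/m³
  option P: σ_y = 183.0 MPa, ρ = 8510 kg/m³
  option H: σ_y = 251.0 MPa, ρ = 1760 kg/m³
  option Q: M = 209 kN·m/kg
  option V: M = 172 kN·m/kg
  option H: M = 143 kN·m/kg
  option S: M = 28.7 kN·m/kg
  option P: M = 21.5 kN·m/kg
The maximum is for option Q.

option Q, M = 209 kN·m/kg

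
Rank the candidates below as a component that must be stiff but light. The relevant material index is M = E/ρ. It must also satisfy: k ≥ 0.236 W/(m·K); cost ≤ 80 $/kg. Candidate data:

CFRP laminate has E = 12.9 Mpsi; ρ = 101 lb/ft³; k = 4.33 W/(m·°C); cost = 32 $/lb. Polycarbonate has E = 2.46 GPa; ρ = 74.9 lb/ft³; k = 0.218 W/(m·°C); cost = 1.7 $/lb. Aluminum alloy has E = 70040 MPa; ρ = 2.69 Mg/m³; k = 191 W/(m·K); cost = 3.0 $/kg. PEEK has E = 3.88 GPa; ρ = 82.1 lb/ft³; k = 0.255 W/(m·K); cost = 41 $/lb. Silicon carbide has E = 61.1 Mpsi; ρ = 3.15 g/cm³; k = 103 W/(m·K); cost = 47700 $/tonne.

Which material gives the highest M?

silicon carbide

Screen on constraints: k ≥ 0.236 W/(m·K); cost ≤ 80 $/kg. Survivors: CFRP laminate, aluminum alloy, silicon carbide.
After converting to SI:
  CFRP laminate: E = 88.94 GPa, ρ = 1618 kg/m³
  aluminum alloy: E = 70.04 GPa, ρ = 2690 kg/m³
  silicon carbide: E = 421.3 GPa, ρ = 3150 kg/m³
  silicon carbide: M = 134 MN·m/kg
  CFRP laminate: M = 55.0 MN·m/kg
  aluminum alloy: M = 26.0 MN·m/kg
Silicon carbide ranks first.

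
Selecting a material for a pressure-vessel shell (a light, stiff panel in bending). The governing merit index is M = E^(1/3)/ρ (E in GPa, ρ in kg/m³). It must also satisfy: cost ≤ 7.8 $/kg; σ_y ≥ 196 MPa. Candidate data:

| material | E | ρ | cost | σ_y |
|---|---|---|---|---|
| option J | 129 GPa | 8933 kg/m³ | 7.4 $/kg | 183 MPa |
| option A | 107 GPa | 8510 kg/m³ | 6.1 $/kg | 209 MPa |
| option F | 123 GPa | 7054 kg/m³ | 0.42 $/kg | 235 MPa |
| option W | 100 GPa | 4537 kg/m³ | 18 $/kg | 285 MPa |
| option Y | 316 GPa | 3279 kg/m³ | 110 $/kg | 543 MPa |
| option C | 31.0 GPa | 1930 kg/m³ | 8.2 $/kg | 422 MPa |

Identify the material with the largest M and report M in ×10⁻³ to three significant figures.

option F, M = 0.705×10⁻³

Screen on constraints: cost ≤ 7.8 $/kg; σ_y ≥ 196 MPa. Survivors: option A, option F.
Computing M directly (units already consistent):
  option F: M = 0.705×10⁻³
  option A: M = 0.558×10⁻³
The maximum is for option F.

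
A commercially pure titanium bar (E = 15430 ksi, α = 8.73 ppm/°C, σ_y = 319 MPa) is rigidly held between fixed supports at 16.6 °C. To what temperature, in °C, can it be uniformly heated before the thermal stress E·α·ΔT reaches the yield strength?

E = 15430 ksi = 106.4 GPa.
E·α·ΔT = 319.0 MPa ⇒ ΔT = 319.0 / (106.4×10³ × 8.73×10⁻⁶) = 343.5 K.
T = 16.6 + 343.5 = 360.1 °C.

360 °C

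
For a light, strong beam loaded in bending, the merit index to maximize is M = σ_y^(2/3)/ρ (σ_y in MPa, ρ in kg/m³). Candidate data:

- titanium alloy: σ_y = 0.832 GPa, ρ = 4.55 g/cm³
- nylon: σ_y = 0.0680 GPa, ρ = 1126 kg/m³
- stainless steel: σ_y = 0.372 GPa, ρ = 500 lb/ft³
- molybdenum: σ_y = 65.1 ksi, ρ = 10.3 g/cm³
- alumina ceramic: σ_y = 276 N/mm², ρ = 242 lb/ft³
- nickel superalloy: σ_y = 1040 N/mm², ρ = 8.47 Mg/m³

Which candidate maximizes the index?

titanium alloy

Normalizing units and computing the index:
  titanium alloy: σ_y = 832.0 MPa, ρ = 4550 kg/m³
  nylon: σ_y = 68.00 MPa, ρ = 1126 kg/m³
  stainless steel: σ_y = 372.0 MPa, ρ = 8009 kg/m³
  molybdenum: σ_y = 448.8 MPa, ρ = 10300 kg/m³
  alumina ceramic: σ_y = 276.0 MPa, ρ = 3876 kg/m³
  nickel superalloy: σ_y = 1040 MPa, ρ = 8470 kg/m³
  titanium alloy: M = 19.4×10⁻³
  nylon: M = 14.8×10⁻³
  nickel superalloy: M = 12.1×10⁻³
  alumina ceramic: M = 10.9×10⁻³
  stainless steel: M = 6.46×10⁻³
  molybdenum: M = 5.69×10⁻³
Titanium alloy has the largest M.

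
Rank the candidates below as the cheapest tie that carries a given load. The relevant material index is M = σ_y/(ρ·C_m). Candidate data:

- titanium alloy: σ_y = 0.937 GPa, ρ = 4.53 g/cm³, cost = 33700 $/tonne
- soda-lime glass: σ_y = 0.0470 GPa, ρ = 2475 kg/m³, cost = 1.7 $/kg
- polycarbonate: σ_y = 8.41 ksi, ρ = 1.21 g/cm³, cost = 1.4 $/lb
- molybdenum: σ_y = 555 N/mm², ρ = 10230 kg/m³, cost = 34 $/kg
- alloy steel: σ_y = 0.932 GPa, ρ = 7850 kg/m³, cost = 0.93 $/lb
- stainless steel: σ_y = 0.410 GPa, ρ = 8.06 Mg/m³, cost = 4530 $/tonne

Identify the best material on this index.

alloy steel

Normalizing units and computing the index:
  titanium alloy: σ_y = 937.0 MPa, ρ = 4530 kg/m³, cost = 33.70 $/kg
  soda-lime glass: σ_y = 47.00 MPa, ρ = 2475 kg/m³, cost = 1.700 $/kg
  polycarbonate: σ_y = 57.98 MPa, ρ = 1210 kg/m³, cost = 3.086 $/kg
  molybdenum: σ_y = 555.0 MPa, ρ = 10230 kg/m³, cost = 34.00 $/kg
  alloy steel: σ_y = 932.0 MPa, ρ = 7850 kg/m³, cost = 2.050 $/kg
  stainless steel: σ_y = 410.0 MPa, ρ = 8060 kg/m³, cost = 4.530 $/kg
  alloy steel: M = 57.9 kN·m per $
  polycarbonate: M = 15.5 kN·m per $
  stainless steel: M = 11.2 kN·m per $
  soda-lime glass: M = 11.2 kN·m per $
  titanium alloy: M = 6.14 kN·m per $
  molybdenum: M = 1.60 kN·m per $
The maximum is for alloy steel.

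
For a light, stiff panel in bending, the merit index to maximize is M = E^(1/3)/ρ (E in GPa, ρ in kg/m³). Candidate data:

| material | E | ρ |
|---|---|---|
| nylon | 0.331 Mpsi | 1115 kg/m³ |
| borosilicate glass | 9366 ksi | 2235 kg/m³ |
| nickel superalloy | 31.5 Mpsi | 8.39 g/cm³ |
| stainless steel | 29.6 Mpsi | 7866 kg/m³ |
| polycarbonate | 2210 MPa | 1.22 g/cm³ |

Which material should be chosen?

borosilicate glass

In SI units:
  nylon: E = 2.282 GPa, ρ = 1115 kg/m³
  borosilicate glass: E = 64.58 GPa, ρ = 2235 kg/m³
  nickel superalloy: E = 217.2 GPa, ρ = 8390 kg/m³
  stainless steel: E = 204.1 GPa, ρ = 7866 kg/m³
  polycarbonate: E = 2.210 GPa, ρ = 1220 kg/m³
  borosilicate glass: M = 1.80×10⁻³
  nylon: M = 1.18×10⁻³
  polycarbonate: M = 1.07×10⁻³
  stainless steel: M = 0.748×10⁻³
  nickel superalloy: M = 0.716×10⁻³
Borosilicate glass ranks first.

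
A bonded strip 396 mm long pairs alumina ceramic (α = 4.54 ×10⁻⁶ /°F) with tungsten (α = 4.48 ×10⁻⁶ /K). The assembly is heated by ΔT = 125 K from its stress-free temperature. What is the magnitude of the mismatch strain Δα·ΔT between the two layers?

4.61×10⁻⁴

alumina ceramic: α = 4.54×10⁻⁶/°F × 9/5 = 8.17×10⁻⁶/K.
Δα = |8.17 − 4.48|×10⁻⁶/K = 3.69×10⁻⁶/K.
Mismatch strain = Δα·ΔT = 3.69×10⁻⁶ × 125.0 = 4.61×10⁻⁴.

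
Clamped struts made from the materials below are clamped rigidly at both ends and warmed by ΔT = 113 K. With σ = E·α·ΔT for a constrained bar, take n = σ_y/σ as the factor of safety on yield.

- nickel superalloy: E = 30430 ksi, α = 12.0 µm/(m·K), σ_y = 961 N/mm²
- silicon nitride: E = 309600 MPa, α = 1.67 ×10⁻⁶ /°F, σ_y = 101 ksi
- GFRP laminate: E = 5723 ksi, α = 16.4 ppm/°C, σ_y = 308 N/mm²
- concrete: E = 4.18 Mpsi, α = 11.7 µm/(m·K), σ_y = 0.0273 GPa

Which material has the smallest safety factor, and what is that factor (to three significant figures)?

concrete, n = 0.716

In consistent units (E in GPa, α in ×10⁻⁶/K, σ_y in MPa):
  nickel superalloy: E = 209.8, α = 12.0, σ_y = 961.0 → σ = 284 MPa, n = 3.38
  silicon nitride: E = 309.6, α = 3.01, σ_y = 696.4 → σ = 105 MPa, n = 6.62
  GFRP laminate: E = 39.46, α = 16.4, σ_y = 308.0 → σ = 73.1 MPa, n = 4.21
  concrete: E = 28.82, α = 11.7, σ_y = 27.30 → σ = 38.1 MPa, n = 0.716
The minimum is concrete at n = 0.716.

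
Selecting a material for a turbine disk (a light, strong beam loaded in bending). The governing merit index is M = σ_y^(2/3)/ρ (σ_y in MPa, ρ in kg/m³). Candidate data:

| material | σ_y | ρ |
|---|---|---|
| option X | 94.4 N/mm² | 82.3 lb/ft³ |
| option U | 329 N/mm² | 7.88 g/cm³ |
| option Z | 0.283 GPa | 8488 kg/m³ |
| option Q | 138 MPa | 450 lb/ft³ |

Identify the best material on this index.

In SI units:
  option X: σ_y = 94.40 MPa, ρ = 1318 kg/m³
  option U: σ_y = 329.0 MPa, ρ = 7880 kg/m³
  option Z: σ_y = 283.0 MPa, ρ = 8488 kg/m³
  option Q: σ_y = 138.0 MPa, ρ = 7208 kg/m³
  option X: M = 15.7×10⁻³
  option U: M = 6.05×10⁻³
  option Z: M = 5.08×10⁻³
  option Q: M = 3.70×10⁻³
Option X has the largest M.

option X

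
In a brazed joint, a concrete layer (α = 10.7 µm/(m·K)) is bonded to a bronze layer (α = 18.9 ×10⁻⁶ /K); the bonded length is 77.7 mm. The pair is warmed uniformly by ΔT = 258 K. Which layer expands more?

bronze

α(concrete) = 10.7×10⁻⁶/K vs α(bronze) = 18.9×10⁻⁶/K.
Higher α expands more for the same ΔT: bronze.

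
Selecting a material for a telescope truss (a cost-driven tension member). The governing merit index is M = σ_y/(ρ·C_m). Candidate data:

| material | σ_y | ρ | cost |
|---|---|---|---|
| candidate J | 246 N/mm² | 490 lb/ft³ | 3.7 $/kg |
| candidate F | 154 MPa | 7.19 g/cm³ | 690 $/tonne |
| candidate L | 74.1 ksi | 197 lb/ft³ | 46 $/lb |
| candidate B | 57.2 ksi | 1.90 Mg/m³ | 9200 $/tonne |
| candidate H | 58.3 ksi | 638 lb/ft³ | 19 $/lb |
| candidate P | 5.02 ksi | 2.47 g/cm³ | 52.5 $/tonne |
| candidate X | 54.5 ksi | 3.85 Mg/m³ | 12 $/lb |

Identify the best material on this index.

candidate P

Normalizing units and computing the index:
  candidate J: σ_y = 246.0 MPa, ρ = 7849 kg/m³, cost = 3.700 $/kg
  candidate F: σ_y = 154.0 MPa, ρ = 7190 kg/m³, cost = 0.6900 $/kg
  candidate L: σ_y = 510.9 MPa, ρ = 3156 kg/m³, cost = 101.4 $/kg
  candidate B: σ_y = 394.4 MPa, ρ = 1900 kg/m³, cost = 9.200 $/kg
  candidate H: σ_y = 402.0 MPa, ρ = 10220 kg/m³, cost = 41.89 $/kg
  candidate P: σ_y = 34.61 MPa, ρ = 2470 kg/m³, cost = 0.05250 $/kg
  candidate X: σ_y = 375.8 MPa, ρ = 3850 kg/m³, cost = 26.46 $/kg
  candidate P: M = 267 kN·m per $
  candidate F: M = 31.0 kN·m per $
  candidate B: M = 22.6 kN·m per $
  candidate J: M = 8.47 kN·m per $
  candidate X: M = 3.69 kN·m per $
  candidate L: M = 1.60 kN·m per $
  candidate H: M = 0.939 kN·m per $
Highest index: candidate P.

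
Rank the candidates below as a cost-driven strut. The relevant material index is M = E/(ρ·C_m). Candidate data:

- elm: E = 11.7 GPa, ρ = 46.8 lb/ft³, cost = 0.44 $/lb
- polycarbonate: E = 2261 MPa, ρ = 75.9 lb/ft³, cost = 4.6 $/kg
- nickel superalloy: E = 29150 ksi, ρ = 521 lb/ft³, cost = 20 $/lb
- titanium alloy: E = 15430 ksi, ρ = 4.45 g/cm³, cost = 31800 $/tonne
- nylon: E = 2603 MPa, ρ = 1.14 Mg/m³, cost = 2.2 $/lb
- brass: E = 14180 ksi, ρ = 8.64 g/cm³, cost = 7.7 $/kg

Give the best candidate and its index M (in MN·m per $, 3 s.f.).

Convert each candidate to consistent units, then evaluate M:
  elm: E = 11.70 GPa, ρ = 749.7 kg/m³, cost = 0.9700 $/kg
  polycarbonate: E = 2.261 GPa, ρ = 1216 kg/m³, cost = 4.600 $/kg
  nickel superalloy: E = 201.0 GPa, ρ = 8346 kg/m³, cost = 44.09 $/kg
  titanium alloy: E = 106.4 GPa, ρ = 4450 kg/m³, cost = 31.80 $/kg
  nylon: E = 2.603 GPa, ρ = 1140 kg/m³, cost = 4.850 $/kg
  brass: E = 97.77 GPa, ρ = 8640 kg/m³, cost = 7.700 $/kg
  elm: M = 16.1 MN·m per $
  brass: M = 1.47 MN·m per $
  titanium alloy: M = 0.752 MN·m per $
  nickel superalloy: M = 0.546 MN·m per $
  nylon: M = 0.471 MN·m per $
  polycarbonate: M = 0.404 MN·m per $
The maximum is for elm.

elm, M = 16.1 MN·m per $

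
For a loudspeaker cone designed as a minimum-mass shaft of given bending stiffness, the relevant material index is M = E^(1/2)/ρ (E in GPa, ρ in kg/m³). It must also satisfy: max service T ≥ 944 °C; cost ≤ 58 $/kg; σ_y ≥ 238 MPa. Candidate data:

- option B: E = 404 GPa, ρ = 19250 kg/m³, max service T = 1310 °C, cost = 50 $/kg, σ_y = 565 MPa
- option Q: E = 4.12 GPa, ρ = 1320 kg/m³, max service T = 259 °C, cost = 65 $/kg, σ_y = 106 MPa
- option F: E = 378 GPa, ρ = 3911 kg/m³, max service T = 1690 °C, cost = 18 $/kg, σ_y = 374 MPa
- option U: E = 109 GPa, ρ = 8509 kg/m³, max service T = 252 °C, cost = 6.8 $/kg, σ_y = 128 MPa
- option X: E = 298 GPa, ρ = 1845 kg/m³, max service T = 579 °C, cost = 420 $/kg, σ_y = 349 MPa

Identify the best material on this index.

Screen on constraints: max service T ≥ 944 °C; cost ≤ 58 $/kg; σ_y ≥ 238 MPa. Survivors: option B, option F.
Computing M directly (units already consistent):
  option F: M = 4.97×10⁻³
  option B: M = 1.04×10⁻³
Highest index: option F.

option F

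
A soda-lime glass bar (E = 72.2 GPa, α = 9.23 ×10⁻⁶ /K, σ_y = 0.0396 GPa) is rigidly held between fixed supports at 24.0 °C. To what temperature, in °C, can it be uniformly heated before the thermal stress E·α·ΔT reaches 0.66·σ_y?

σ_y = 0.0396 GPa = 39.60 MPa.
E·α·ΔT = 26.14 MPa ⇒ ΔT = 26.14 / (72.20×10³ × 9.23×10⁻⁶) = 39.22 K.
T = 24.0 + 39.22 = 63.22 °C.

63.2 °C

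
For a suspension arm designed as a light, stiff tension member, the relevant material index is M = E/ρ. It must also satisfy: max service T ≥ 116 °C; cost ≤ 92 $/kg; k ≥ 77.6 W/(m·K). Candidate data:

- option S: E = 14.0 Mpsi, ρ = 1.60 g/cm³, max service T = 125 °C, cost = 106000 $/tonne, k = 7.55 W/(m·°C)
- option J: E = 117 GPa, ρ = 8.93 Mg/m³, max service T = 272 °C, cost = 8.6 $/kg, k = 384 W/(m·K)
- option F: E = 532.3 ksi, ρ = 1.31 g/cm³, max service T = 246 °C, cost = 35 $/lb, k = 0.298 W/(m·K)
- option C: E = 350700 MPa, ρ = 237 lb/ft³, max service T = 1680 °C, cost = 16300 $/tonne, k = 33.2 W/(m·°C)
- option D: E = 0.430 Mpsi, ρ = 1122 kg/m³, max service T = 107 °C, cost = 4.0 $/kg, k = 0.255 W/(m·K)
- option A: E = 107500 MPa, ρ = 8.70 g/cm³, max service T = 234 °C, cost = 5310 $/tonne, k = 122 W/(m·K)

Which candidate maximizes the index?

Screen on constraints: max service T ≥ 116 °C; cost ≤ 92 $/kg; k ≥ 77.6 W/(m·K). Survivors: option J, option A.
After converting to SI:
  option J: E = 117.0 GPa, ρ = 8930 kg/m³
  option A: E = 107.5 GPa, ρ = 8700 kg/m³
  option J: M = 13.1 MN·m/kg
  option A: M = 12.4 MN·m/kg
The maximum is for option J.

option J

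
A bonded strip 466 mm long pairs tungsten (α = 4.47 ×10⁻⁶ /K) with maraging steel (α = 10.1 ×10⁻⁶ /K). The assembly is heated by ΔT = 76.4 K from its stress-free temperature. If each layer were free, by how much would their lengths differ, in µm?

Δα = |4.47 − 10.1|×10⁻⁶/K = 5.63×10⁻⁶/K.
ΔL_mismatch = Δα·L·ΔT = 5.63×10⁻⁶ × 466.0 mm × 76.4 K = 200 µm.

200 µm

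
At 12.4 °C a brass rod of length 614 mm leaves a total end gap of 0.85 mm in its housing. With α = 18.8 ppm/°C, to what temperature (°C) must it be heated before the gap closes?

86.0 °C

α·L₀·ΔT = 0.85 mm ⇒ ΔT = 0.85 / (18.8×10⁻⁶ × 614.0) = 73.64 K.
T = 12.4 + 73.64 = 86.04 °C.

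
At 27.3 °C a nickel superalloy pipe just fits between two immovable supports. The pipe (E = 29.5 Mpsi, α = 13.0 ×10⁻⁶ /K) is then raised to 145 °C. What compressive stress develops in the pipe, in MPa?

E = 29.5 Mpsi = 203.4 GPa.
ΔT = 117.7 K. Constrained thermal stress σ = E·α·ΔT = 203.4×10³ MPa × 13.0×10⁻⁶ × 117.7 = 311 MPa (compressive).

311 MPa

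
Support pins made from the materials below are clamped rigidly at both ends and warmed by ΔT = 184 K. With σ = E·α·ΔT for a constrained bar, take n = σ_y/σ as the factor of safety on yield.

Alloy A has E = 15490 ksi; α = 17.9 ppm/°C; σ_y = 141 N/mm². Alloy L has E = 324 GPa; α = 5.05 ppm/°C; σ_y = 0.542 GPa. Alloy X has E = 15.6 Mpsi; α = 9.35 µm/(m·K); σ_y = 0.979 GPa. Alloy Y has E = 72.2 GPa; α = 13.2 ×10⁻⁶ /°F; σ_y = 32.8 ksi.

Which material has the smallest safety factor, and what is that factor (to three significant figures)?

alloy A, n = 0.401

Converting E to GPa, α to ×10⁻⁶/K, σ_y to MPa, then σ and n for each:
  alloy A: E = 106.8, α = 17.9, σ_y = 141.0 → σ = 352 MPa, n = 0.401
  alloy L: E = 324.0, α = 5.05, σ_y = 542.0 → σ = 301 MPa, n = 1.80
  alloy X: E = 107.6, α = 9.35, σ_y = 979.0 → σ = 185 MPa, n = 5.29
  alloy Y: E = 72.20, α = 23.8, σ_y = 226.1 → σ = 316 MPa, n = 0.716
The minimum is alloy A at n = 0.401.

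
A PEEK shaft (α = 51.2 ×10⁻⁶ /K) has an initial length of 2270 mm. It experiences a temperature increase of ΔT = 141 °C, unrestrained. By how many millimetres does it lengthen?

ΔL = α·L₀·ΔT = 51.2×10⁻⁶ × 2270 mm × 141.0 K = 16.4 mm.

16.4 mm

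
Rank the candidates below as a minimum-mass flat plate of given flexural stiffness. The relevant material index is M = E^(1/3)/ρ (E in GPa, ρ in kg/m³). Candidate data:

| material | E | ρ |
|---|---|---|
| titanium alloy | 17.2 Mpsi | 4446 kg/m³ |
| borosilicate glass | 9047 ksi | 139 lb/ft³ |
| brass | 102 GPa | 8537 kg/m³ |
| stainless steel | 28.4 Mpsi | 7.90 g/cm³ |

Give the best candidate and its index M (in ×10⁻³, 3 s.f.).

In SI units:
  titanium alloy: E = 118.6 GPa, ρ = 4446 kg/m³
  borosilicate glass: E = 62.38 GPa, ρ = 2227 kg/m³
  brass: E = 102.0 GPa, ρ = 8537 kg/m³
  stainless steel: E = 195.8 GPa, ρ = 7900 kg/m³
  borosilicate glass: M = 1.78×10⁻³
  titanium alloy: M = 1.11×10⁻³
  stainless steel: M = 0.735×10⁻³
  brass: M = 0.547×10⁻³
Borosilicate glass has the largest M.

borosilicate glass, M = 1.78×10⁻³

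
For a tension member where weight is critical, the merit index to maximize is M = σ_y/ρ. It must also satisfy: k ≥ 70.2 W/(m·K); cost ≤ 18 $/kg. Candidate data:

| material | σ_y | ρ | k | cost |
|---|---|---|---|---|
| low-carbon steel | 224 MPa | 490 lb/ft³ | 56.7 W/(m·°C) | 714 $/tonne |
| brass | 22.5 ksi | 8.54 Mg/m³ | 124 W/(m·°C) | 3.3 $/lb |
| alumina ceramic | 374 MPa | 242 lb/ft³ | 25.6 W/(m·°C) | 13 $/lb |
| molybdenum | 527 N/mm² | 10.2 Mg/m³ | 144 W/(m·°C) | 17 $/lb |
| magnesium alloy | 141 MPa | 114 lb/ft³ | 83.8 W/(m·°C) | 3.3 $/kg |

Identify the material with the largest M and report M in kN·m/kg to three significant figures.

magnesium alloy, M = 77.2 kN·m/kg

Screen on constraints: k ≥ 70.2 W/(m·K); cost ≤ 18 $/kg. Survivors: brass, magnesium alloy.
Normalizing units and computing the index:
  brass: σ_y = 155.1 MPa, ρ = 8540 kg/m³
  magnesium alloy: σ_y = 141.0 MPa, ρ = 1826 kg/m³
  magnesium alloy: M = 77.2 kN·m/kg
  brass: M = 18.2 kN·m/kg
Magnesium alloy ranks first.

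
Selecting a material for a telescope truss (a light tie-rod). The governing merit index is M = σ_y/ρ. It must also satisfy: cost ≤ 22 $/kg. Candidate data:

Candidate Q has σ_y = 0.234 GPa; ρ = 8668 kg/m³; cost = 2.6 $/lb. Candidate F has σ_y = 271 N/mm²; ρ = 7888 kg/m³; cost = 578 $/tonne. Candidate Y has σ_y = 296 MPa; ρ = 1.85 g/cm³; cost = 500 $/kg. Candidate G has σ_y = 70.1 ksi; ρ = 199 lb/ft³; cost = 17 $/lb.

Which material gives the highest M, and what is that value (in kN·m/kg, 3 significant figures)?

Screen on constraints: cost ≤ 22 $/kg. Survivors: candidate Q, candidate F.
In SI units:
  candidate Q: σ_y = 234.0 MPa, ρ = 8668 kg/m³
  candidate F: σ_y = 271.0 MPa, ρ = 7888 kg/m³
  candidate F: M = 34.4 kN·m/kg
  candidate Q: M = 27.0 kN·m/kg
The maximum is for candidate F.

candidate F, M = 34.4 kN·m/kg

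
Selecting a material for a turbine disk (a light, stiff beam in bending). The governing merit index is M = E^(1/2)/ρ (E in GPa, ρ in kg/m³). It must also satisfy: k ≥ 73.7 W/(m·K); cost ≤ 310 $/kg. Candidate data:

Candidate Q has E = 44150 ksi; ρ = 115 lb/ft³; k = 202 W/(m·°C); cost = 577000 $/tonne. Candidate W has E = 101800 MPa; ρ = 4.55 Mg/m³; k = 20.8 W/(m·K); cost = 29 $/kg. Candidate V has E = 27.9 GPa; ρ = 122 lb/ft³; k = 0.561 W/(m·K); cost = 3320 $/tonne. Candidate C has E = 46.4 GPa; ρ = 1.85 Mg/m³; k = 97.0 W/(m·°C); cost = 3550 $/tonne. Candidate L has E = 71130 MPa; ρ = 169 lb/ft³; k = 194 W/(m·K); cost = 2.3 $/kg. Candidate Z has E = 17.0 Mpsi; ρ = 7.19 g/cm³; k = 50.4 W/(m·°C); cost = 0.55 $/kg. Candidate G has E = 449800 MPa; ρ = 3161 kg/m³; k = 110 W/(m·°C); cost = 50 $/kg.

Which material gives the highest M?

candidate G

Screen on constraints: k ≥ 73.7 W/(m·K); cost ≤ 310 $/kg. Survivors: candidate C, candidate L, candidate G.
After converting to SI:
  candidate C: E = 46.40 GPa, ρ = 1850 kg/m³
  candidate L: E = 71.13 GPa, ρ = 2707 kg/m³
  candidate G: E = 449.8 GPa, ρ = 3161 kg/m³
  candidate G: M = 6.71×10⁻³
  candidate C: M = 3.68×10⁻³
  candidate L: M = 3.12×10⁻³
Candidate G has the largest M.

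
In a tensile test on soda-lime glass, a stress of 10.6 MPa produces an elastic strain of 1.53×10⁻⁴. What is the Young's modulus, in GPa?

E = σ/ε = 10.6 MPa / 1.53×10⁻⁴ = 69280 MPa = 69.3 GPa.

69.3 GPa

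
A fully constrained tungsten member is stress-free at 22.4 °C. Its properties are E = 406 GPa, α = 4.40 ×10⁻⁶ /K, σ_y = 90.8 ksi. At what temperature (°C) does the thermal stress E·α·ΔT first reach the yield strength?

373 °C

σ_y = 90.8 ksi = 626.0 MPa.
E·α·ΔT = 626.0 MPa ⇒ ΔT = 626.0 / (406.0×10³ × 4.40×10⁻⁶) = 350.5 K.
T = 22.4 + 350.5 = 372.9 °C.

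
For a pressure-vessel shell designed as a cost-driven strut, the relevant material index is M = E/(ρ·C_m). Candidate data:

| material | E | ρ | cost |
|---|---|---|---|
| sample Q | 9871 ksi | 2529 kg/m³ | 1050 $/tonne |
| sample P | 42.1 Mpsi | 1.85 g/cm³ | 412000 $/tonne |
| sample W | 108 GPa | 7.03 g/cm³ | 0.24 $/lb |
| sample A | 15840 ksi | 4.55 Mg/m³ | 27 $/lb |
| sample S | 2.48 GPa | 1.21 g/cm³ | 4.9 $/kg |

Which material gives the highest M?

Convert each candidate to consistent units, then evaluate M:
  sample Q: E = 68.06 GPa, ρ = 2529 kg/m³, cost = 1.050 $/kg
  sample P: E = 290.3 GPa, ρ = 1850 kg/m³, cost = 412.0 $/kg
  sample W: E = 108.0 GPa, ρ = 7030 kg/m³, cost = 0.5291 $/kg
  sample A: E = 109.2 GPa, ρ = 4550 kg/m³, cost = 59.52 $/kg
  sample S: E = 2.480 GPa, ρ = 1210 kg/m³, cost = 4.900 $/kg
  sample W: M = 29.0 MN·m per $
  sample Q: M = 25.6 MN·m per $
  sample S: M = 0.418 MN·m per $
  sample A: M = 0.403 MN·m per $
  sample P: M = 0.381 MN·m per $
Sample W ranks first.

sample W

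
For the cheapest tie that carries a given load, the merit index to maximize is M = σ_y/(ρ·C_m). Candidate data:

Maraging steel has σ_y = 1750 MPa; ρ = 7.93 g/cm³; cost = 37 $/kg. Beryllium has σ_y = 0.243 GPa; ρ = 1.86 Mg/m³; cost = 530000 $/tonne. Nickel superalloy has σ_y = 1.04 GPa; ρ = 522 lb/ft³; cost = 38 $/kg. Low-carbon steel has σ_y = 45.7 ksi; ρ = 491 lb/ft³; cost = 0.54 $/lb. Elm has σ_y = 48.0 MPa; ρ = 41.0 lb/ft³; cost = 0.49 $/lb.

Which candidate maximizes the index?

elm

Convert each candidate to consistent units, then evaluate M:
  maraging steel: σ_y = 1750 MPa, ρ = 7930 kg/m³, cost = 37.00 $/kg
  beryllium: σ_y = 243.0 MPa, ρ = 1860 kg/m³, cost = 530.0 $/kg
  nickel superalloy: σ_y = 1040 MPa, ρ = 8362 kg/m³, cost = 38.00 $/kg
  low-carbon steel: σ_y = 315.1 MPa, ρ = 7865 kg/m³, cost = 1.190 $/kg
  elm: σ_y = 48.00 MPa, ρ = 656.8 kg/m³, cost = 1.080 $/kg
  elm: M = 67.7 kN·m per $
  low-carbon steel: M = 33.7 kN·m per $
  maraging steel: M = 5.96 kN·m per $
  nickel superalloy: M = 3.27 kN·m per $
  beryllium: M = 0.247 kN·m per $
Highest index: elm.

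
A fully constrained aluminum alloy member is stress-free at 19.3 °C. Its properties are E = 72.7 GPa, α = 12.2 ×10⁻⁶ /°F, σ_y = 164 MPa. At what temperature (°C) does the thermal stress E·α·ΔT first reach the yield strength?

α = 12.2×10⁻⁶/°F × 9/5 = 22.0×10⁻⁶/K.
E·α·ΔT = 164.0 MPa ⇒ ΔT = 164.0 / (72.70×10³ × 22.0×10⁻⁶) = 102.7 K.
T = 19.3 + 102.7 = 122.0 °C.

122 °C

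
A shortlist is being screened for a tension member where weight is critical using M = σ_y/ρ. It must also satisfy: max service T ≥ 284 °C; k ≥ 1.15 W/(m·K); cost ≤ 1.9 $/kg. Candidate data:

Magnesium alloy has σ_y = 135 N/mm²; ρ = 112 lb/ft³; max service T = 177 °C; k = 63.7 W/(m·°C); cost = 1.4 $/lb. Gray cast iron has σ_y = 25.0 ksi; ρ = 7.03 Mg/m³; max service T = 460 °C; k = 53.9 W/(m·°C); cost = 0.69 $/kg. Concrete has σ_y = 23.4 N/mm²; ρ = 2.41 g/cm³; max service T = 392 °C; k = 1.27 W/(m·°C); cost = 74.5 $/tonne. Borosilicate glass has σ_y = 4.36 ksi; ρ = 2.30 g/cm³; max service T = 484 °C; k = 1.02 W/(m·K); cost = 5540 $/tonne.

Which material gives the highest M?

gray cast iron

Screen on constraints: max service T ≥ 284 °C; k ≥ 1.15 W/(m·K); cost ≤ 1.9 $/kg. Survivors: gray cast iron, concrete.
In SI units:
  gray cast iron: σ_y = 172.4 MPa, ρ = 7030 kg/m³
  concrete: σ_y = 23.40 MPa, ρ = 2410 kg/m³
  gray cast iron: M = 24.5 kN·m/kg
  concrete: M = 9.71 kN·m/kg
Gray cast iron has the largest M.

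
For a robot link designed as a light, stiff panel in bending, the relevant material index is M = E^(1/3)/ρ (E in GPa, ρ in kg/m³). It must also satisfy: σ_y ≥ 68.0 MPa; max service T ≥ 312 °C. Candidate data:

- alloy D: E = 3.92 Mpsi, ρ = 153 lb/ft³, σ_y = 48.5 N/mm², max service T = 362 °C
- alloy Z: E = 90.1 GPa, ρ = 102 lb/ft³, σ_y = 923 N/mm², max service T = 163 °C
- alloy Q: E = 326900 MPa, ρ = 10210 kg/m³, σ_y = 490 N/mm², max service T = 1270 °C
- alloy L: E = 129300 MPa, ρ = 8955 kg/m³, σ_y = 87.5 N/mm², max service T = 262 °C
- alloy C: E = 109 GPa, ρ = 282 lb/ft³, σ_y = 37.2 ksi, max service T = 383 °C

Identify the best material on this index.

alloy C

Screen on constraints: σ_y ≥ 68.0 MPa; max service T ≥ 312 °C. Survivors: alloy Q, alloy C.
Putting every candidate on a common basis:
  alloy Q: E = 326.9 GPa, ρ = 10210 kg/m³
  alloy C: E = 109.0 GPa, ρ = 4517 kg/m³
  alloy C: M = 1.06×10⁻³
  alloy Q: M = 0.675×10⁻³
Highest index: alloy C.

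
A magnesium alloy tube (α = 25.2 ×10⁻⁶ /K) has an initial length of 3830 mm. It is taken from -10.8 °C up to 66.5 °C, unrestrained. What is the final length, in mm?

3837.5 mm

ΔT = 66.5 − (-10.8) = 77.30 K.
ΔL = α·L₀·ΔT = 25.2×10⁻⁶ × 3830 mm × 77.30 K = 7.46 mm.
L = L₀ + ΔL = 3830 + 7.46 = 3837.5 mm.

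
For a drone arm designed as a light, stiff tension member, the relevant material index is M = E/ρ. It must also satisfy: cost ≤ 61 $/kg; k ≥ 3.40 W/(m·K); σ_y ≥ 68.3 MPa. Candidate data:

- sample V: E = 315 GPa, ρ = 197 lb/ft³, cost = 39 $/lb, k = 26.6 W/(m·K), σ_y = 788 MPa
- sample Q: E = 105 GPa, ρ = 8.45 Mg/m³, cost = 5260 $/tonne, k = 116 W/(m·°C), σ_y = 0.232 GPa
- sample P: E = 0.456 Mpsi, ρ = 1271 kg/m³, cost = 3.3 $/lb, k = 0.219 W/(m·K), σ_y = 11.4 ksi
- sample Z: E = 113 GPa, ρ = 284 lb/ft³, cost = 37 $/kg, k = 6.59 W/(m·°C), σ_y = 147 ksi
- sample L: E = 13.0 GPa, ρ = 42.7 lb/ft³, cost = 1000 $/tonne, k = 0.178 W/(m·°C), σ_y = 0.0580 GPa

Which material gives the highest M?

Screen on constraints: cost ≤ 61 $/kg; k ≥ 3.40 W/(m·K); σ_y ≥ 68.3 MPa. Survivors: sample Q, sample Z.
Normalizing units and computing the index:
  sample Q: E = 105.0 GPa, ρ = 8450 kg/m³
  sample Z: E = 113.0 GPa, ρ = 4549 kg/m³
  sample Z: M = 24.8 MN·m/kg
  sample Q: M = 12.4 MN·m/kg
Highest index: sample Z.

sample Z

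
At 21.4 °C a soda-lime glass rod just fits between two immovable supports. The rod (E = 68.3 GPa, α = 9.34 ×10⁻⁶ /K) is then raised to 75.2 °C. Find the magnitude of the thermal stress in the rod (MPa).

34.3 MPa

ΔT = 53.80 K. Constrained thermal stress σ = E·α·ΔT = 68.30×10³ MPa × 9.34×10⁻⁶ × 53.80 = 34.3 MPa (compressive).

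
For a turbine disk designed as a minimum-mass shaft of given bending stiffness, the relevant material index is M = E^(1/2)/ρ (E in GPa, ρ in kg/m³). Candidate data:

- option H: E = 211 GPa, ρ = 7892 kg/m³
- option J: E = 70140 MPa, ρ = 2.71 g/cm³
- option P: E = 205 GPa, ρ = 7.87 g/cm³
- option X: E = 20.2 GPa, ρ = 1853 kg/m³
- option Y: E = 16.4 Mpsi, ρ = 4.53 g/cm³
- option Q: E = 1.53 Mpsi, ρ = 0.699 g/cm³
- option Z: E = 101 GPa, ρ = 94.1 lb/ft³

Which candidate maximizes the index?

option Z

Convert each candidate to consistent units, then evaluate M:
  option H: E = 211.0 GPa, ρ = 7892 kg/m³
  option J: E = 70.14 GPa, ρ = 2710 kg/m³
  option P: E = 205.0 GPa, ρ = 7870 kg/m³
  option X: E = 20.20 GPa, ρ = 1853 kg/m³
  option Y: E = 113.1 GPa, ρ = 4530 kg/m³
  option Q: E = 10.55 GPa, ρ = 699.0 kg/m³
  option Z: E = 101.0 GPa, ρ = 1507 kg/m³
  option Z: M = 6.67×10⁻³
  option Q: M = 4.65×10⁻³
  option J: M = 3.09×10⁻³
  option X: M = 2.43×10⁻³
  option Y: M = 2.35×10⁻³
  option H: M = 1.84×10⁻³
  option P: M = 1.82×10⁻³
Option Z has the largest M.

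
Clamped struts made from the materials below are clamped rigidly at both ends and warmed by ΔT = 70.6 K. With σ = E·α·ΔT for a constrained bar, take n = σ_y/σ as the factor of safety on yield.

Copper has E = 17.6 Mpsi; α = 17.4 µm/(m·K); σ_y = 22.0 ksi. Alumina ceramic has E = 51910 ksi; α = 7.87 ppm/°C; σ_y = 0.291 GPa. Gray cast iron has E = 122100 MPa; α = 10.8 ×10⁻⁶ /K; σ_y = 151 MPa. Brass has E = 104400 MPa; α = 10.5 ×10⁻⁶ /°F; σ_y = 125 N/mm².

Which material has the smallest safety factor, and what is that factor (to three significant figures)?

Per material, after unit conversion:
  copper: E = 121.3, α = 17.4, σ_y = 151.7 → σ = 149 MPa, n = 1.02
  alumina ceramic: E = 357.9, α = 7.87, σ_y = 291.0 → σ = 199 MPa, n = 1.46
  gray cast iron: E = 122.1, α = 10.8, σ_y = 151.0 → σ = 93.1 MPa, n = 1.62
  brass: E = 104.4, α = 18.9, σ_y = 125.0 → σ = 139 MPa, n = 0.897
Smallest n: brass with n = 0.897.

brass, n = 0.897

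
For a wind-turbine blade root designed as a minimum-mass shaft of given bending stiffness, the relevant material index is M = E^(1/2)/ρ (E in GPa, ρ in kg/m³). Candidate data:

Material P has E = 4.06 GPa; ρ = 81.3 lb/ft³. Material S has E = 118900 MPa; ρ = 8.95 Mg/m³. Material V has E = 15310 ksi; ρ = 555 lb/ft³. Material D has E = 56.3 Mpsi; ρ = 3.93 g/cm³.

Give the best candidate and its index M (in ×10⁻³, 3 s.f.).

material D, M = 5.01×10⁻³

Normalizing units and computing the index:
  material P: E = 4.060 GPa, ρ = 1302 kg/m³
  material S: E = 118.9 GPa, ρ = 8950 kg/m³
  material V: E = 105.6 GPa, ρ = 8890 kg/m³
  material D: E = 388.2 GPa, ρ = 3930 kg/m³
  material D: M = 5.01×10⁻³
  material P: M = 1.55×10⁻³
  material S: M = 1.22×10⁻³
  material V: M = 1.16×10⁻³
The maximum is for material D.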